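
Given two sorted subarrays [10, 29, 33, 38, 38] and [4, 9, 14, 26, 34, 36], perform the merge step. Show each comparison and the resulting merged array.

Merging process:

Compare 10 vs 4: take 4 from right. Merged: [4]
Compare 10 vs 9: take 9 from right. Merged: [4, 9]
Compare 10 vs 14: take 10 from left. Merged: [4, 9, 10]
Compare 29 vs 14: take 14 from right. Merged: [4, 9, 10, 14]
Compare 29 vs 26: take 26 from right. Merged: [4, 9, 10, 14, 26]
Compare 29 vs 34: take 29 from left. Merged: [4, 9, 10, 14, 26, 29]
Compare 33 vs 34: take 33 from left. Merged: [4, 9, 10, 14, 26, 29, 33]
Compare 38 vs 34: take 34 from right. Merged: [4, 9, 10, 14, 26, 29, 33, 34]
Compare 38 vs 36: take 36 from right. Merged: [4, 9, 10, 14, 26, 29, 33, 34, 36]
Append remaining from left: [38, 38]. Merged: [4, 9, 10, 14, 26, 29, 33, 34, 36, 38, 38]

Final merged array: [4, 9, 10, 14, 26, 29, 33, 34, 36, 38, 38]
Total comparisons: 9

The merged array is [4, 9, 10, 14, 26, 29, 33, 34, 36, 38, 38], requiring 9 comparisons. The merge step runs in O(n) time where n is the total number of elements.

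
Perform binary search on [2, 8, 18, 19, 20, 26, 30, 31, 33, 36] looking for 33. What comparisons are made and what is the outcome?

Binary search for 33 in [2, 8, 18, 19, 20, 26, 30, 31, 33, 36]:

lo=0, hi=9, mid=4, arr[mid]=20 -> 20 < 33, search right half
lo=5, hi=9, mid=7, arr[mid]=31 -> 31 < 33, search right half
lo=8, hi=9, mid=8, arr[mid]=33 -> Found target at index 8!

Binary search finds 33 at index 8 after 3 comparisons. The search repeatedly halves the search space by comparing with the middle element.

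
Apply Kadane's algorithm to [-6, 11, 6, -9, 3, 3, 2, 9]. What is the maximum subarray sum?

Using Kadane's algorithm on [-6, 11, 6, -9, 3, 3, 2, 9]:

Scanning through the array:
Position 1 (value 11): max_ending_here = 11, max_so_far = 11
Position 2 (value 6): max_ending_here = 17, max_so_far = 17
Position 3 (value -9): max_ending_here = 8, max_so_far = 17
Position 4 (value 3): max_ending_here = 11, max_so_far = 17
Position 5 (value 3): max_ending_here = 14, max_so_far = 17
Position 6 (value 2): max_ending_here = 16, max_so_far = 17
Position 7 (value 9): max_ending_here = 25, max_so_far = 25

Maximum subarray: [11, 6, -9, 3, 3, 2, 9]
Maximum sum: 25

The maximum subarray is [11, 6, -9, 3, 3, 2, 9] with sum 25. This subarray runs from index 1 to index 7.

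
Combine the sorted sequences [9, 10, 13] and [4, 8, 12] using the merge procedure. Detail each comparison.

Merging process:

Compare 9 vs 4: take 4 from right. Merged: [4]
Compare 9 vs 8: take 8 from right. Merged: [4, 8]
Compare 9 vs 12: take 9 from left. Merged: [4, 8, 9]
Compare 10 vs 12: take 10 from left. Merged: [4, 8, 9, 10]
Compare 13 vs 12: take 12 from right. Merged: [4, 8, 9, 10, 12]
Append remaining from left: [13]. Merged: [4, 8, 9, 10, 12, 13]

Final merged array: [4, 8, 9, 10, 12, 13]
Total comparisons: 5

The merged array is [4, 8, 9, 10, 12, 13], requiring 5 comparisons. The merge step runs in O(n) time where n is the total number of elements.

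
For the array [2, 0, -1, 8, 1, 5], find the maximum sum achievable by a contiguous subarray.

Using Kadane's algorithm on [2, 0, -1, 8, 1, 5]:

Scanning through the array:
Position 1 (value 0): max_ending_here = 2, max_so_far = 2
Position 2 (value -1): max_ending_here = 1, max_so_far = 2
Position 3 (value 8): max_ending_here = 9, max_so_far = 9
Position 4 (value 1): max_ending_here = 10, max_so_far = 10
Position 5 (value 5): max_ending_here = 15, max_so_far = 15

Maximum subarray: [2, 0, -1, 8, 1, 5]
Maximum sum: 15

The maximum subarray is [2, 0, -1, 8, 1, 5] with sum 15. This subarray runs from index 0 to index 5.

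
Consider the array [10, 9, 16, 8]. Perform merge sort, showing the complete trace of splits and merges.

Merge sort trace:

Split: [10, 9, 16, 8] -> [10, 9] and [16, 8]
  Split: [10, 9] -> [10] and [9]
  Merge: [10] + [9] -> [9, 10]
  Split: [16, 8] -> [16] and [8]
  Merge: [16] + [8] -> [8, 16]
Merge: [9, 10] + [8, 16] -> [8, 9, 10, 16]

Final sorted array: [8, 9, 10, 16]

The merge sort proceeds by recursively splitting the array and merging sorted halves.
After all merges, the sorted array is [8, 9, 10, 16].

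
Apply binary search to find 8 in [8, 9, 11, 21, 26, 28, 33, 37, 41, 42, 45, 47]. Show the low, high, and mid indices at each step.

Binary search for 8 in [8, 9, 11, 21, 26, 28, 33, 37, 41, 42, 45, 47]:

lo=0, hi=11, mid=5, arr[mid]=28 -> 28 > 8, search left half
lo=0, hi=4, mid=2, arr[mid]=11 -> 11 > 8, search left half
lo=0, hi=1, mid=0, arr[mid]=8 -> Found target at index 0!

Binary search finds 8 at index 0 after 3 comparisons. The search repeatedly halves the search space by comparing with the middle element.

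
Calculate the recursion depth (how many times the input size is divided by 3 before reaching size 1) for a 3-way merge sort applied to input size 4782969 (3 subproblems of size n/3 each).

For divide and conquer with division factor 3:

Problem sizes at each level:
Level 0: 4782969
Level 1: 1594323
Level 2: 531441
Level 3: 177147
Level 4: 59049
Level 5: 19683
Level 6: 6561
Level 7: 2187
Level 8: 729
Level 9: 243
Level 10: 81
Level 11: 27
Level 12: 9
Level 13: 3
Level 14: 1

The root is level 0 and the size-1 base case is level 14 (the tree spans levels 0 through 14, i.e. 15 levels counting the root), so the depth is the number of divisions: log_3(4782969) = 14

The recursion tree depth is log_3(4782969) = 14. At each level, the problem size is divided by 3, so it takes 14 divisions to reduce to a base case of size 1. The algorithm makes 3 recursive calls at each level.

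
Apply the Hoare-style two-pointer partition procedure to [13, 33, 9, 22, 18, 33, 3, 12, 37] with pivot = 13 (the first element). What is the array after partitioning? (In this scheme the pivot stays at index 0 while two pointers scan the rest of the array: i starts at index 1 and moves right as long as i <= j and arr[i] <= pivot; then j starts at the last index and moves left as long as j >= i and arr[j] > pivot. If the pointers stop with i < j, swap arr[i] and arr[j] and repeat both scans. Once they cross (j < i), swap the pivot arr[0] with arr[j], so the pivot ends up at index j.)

Hoare-style two-pointer partition with pivot = 13:

Initial array: [13, 33, 9, 22, 18, 33, 3, 12, 37]

Pointers start at i = 1, j = 8.
i stops at index 1 (arr[1]=33 > 13), j stops at index 7 (arr[7]=12 <= 13): swap arr[1] and arr[7], array becomes [13, 12, 9, 22, 18, 33, 3, 33, 37]
i stops at index 3 (arr[3]=22 > 13), j stops at index 6 (arr[6]=3 <= 13): swap arr[3] and arr[6], array becomes [13, 12, 9, 3, 18, 33, 22, 33, 37]
i ends at 4, j ends at 3: the pointers have crossed (j < i), so scanning stops.

Swap pivot arr[0] with arr[3] to place pivot at position 3: [3, 12, 9, 13, 18, 33, 22, 33, 37]
Pivot position: 3

After partitioning with pivot 13, the array becomes [3, 12, 9, 13, 18, 33, 22, 33, 37]. The pivot is placed at index 3. All elements to the left of the pivot are <= 13, and all elements to the right are > 13.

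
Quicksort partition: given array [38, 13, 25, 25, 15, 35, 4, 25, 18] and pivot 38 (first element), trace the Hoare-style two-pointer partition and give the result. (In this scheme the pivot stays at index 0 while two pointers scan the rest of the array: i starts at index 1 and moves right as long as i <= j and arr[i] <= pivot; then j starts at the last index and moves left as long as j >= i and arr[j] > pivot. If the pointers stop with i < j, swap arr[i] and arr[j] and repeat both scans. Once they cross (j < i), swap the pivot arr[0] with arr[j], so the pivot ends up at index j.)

Hoare-style two-pointer partition with pivot = 38:

Initial array: [38, 13, 25, 25, 15, 35, 4, 25, 18]

Pointers start at i = 1, j = 8.
i ends at 9, j ends at 8: the pointers have crossed (j < i), so scanning stops.

Swap pivot arr[0] with arr[8] to place pivot at position 8: [18, 13, 25, 25, 15, 35, 4, 25, 38]
Pivot position: 8

After partitioning with pivot 38, the array becomes [18, 13, 25, 25, 15, 35, 4, 25, 38]. The pivot is placed at index 8. All elements to the left of the pivot are <= 38, and all elements to the right are > 38.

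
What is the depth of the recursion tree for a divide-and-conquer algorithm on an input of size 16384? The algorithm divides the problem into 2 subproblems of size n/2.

For divide and conquer with division factor 2:

Problem sizes at each level:
Level 0: 16384
Level 1: 8192
Level 2: 4096
Level 3: 2048
Level 4: 1024
Level 5: 512
Level 6: 256
Level 7: 128
Level 8: 64
Level 9: 32
Level 10: 16
Level 11: 8
Level 12: 4
Level 13: 2
Level 14: 1

The root is level 0 and the size-1 base case is level 14 (the tree spans levels 0 through 14, i.e. 15 levels counting the root), so the depth is the number of divisions: log_2(16384) = 14

The recursion tree depth is log_2(16384) = 14. At each level, the problem size is divided by 2, so it takes 14 divisions to reduce to a base case of size 1. The algorithm makes 2 recursive calls at each level.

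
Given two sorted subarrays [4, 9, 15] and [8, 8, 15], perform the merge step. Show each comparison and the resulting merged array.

Merging process:

Compare 4 vs 8: take 4 from left. Merged: [4]
Compare 9 vs 8: take 8 from right. Merged: [4, 8]
Compare 9 vs 8: take 8 from right. Merged: [4, 8, 8]
Compare 9 vs 15: take 9 from left. Merged: [4, 8, 8, 9]
Compare 15 vs 15: take 15 from left. Merged: [4, 8, 8, 9, 15]
Append remaining from right: [15]. Merged: [4, 8, 8, 9, 15, 15]

Final merged array: [4, 8, 8, 9, 15, 15]
Total comparisons: 5

The merged array is [4, 8, 8, 9, 15, 15], requiring 5 comparisons. The merge step runs in O(n) time where n is the total number of elements.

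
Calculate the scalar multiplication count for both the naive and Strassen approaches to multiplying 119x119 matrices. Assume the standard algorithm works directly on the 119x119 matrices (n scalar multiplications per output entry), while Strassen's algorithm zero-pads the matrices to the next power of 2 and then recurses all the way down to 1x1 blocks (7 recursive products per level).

Matrix multiplication for 119x119 matrices:

Strassen's algorithm requires power-of-2 dimensions. Pad 119x119 to 128x128 (next power of 2).

Standard algorithm: 119^3 = 1685159 multiplications
Strassen's algorithm: 7^(log2(128)) = 7^7 = 823543 multiplications
Savings: 1685159 - 823543 = 861616 multiplications

Standard: 1685159 multiplications (119^3). Strassen: 823543 multiplications (7^7, after padding to 128x128). Strassen reduces 8 recursive multiplications to 7 at each level.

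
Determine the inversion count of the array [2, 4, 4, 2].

Finding inversions in [2, 4, 4, 2]:

(1, 3): arr[1]=4 > arr[3]=2
(2, 3): arr[2]=4 > arr[3]=2

Total inversions: 2

The array has 2 inversion(s): (1,3), (2,3). Each pair (i,j) satisfies i < j and arr[i] > arr[j].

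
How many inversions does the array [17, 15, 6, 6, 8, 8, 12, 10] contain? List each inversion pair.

Finding inversions in [17, 15, 6, 6, 8, 8, 12, 10]:

(0, 1): arr[0]=17 > arr[1]=15
(0, 2): arr[0]=17 > arr[2]=6
(0, 3): arr[0]=17 > arr[3]=6
(0, 4): arr[0]=17 > arr[4]=8
(0, 5): arr[0]=17 > arr[5]=8
(0, 6): arr[0]=17 > arr[6]=12
(0, 7): arr[0]=17 > arr[7]=10
(1, 2): arr[1]=15 > arr[2]=6
(1, 3): arr[1]=15 > arr[3]=6
(1, 4): arr[1]=15 > arr[4]=8
(1, 5): arr[1]=15 > arr[5]=8
(1, 6): arr[1]=15 > arr[6]=12
(1, 7): arr[1]=15 > arr[7]=10
(6, 7): arr[6]=12 > arr[7]=10

Total inversions: 14

The array has 14 inversion(s): (0,1), (0,2), (0,3), (0,4), (0,5), (0,6), (0,7), (1,2), (1,3), (1,4), (1,5), (1,6), (1,7), (6,7). Each pair (i,j) satisfies i < j and arr[i] > arr[j].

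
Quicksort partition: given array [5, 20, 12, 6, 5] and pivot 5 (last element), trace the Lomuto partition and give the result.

Lomuto partition with pivot = 5:

Initial array: [5, 20, 12, 6, 5]

arr[0]=5 <= 5: swap with position 0, array becomes [5, 20, 12, 6, 5]
arr[1]=20 > 5: no swap
arr[2]=12 > 5: no swap
arr[3]=6 > 5: no swap

Place pivot at position 1: [5, 5, 12, 6, 20]
Pivot position: 1

After partitioning with pivot 5, the array becomes [5, 5, 12, 6, 20]. The pivot is placed at index 1. All elements to the left of the pivot are <= 5, and all elements to the right are > 5.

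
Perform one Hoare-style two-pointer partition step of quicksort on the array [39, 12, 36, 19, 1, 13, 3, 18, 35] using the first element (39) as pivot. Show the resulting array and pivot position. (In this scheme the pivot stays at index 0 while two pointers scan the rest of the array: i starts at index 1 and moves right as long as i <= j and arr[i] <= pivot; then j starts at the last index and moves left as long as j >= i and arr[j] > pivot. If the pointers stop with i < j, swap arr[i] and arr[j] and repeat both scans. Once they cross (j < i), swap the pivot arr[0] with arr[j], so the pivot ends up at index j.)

Hoare-style two-pointer partition with pivot = 39:

Initial array: [39, 12, 36, 19, 1, 13, 3, 18, 35]

Pointers start at i = 1, j = 8.
i ends at 9, j ends at 8: the pointers have crossed (j < i), so scanning stops.

Swap pivot arr[0] with arr[8] to place pivot at position 8: [35, 12, 36, 19, 1, 13, 3, 18, 39]
Pivot position: 8

After partitioning with pivot 39, the array becomes [35, 12, 36, 19, 1, 13, 3, 18, 39]. The pivot is placed at index 8. All elements to the left of the pivot are <= 39, and all elements to the right are > 39.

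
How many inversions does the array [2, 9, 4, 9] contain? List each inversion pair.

Finding inversions in [2, 9, 4, 9]:

(1, 2): arr[1]=9 > arr[2]=4

Total inversions: 1

The array has 1 inversion(s): (1,2). Each pair (i,j) satisfies i < j and arr[i] > arr[j].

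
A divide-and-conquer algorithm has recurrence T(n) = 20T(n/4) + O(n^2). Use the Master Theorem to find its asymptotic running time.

Master Theorem for T(n) = 20T(n/4) + O(n^2):

a = 20, b = 4, c = 2
log_b(a) = log_4(20) = 2.1610

Case 1: c = 2 < log_4(20) = 2.1610
T(n) = O(n^(log_4 20))

For T(n) = 20T(n/4) + O(n^2): log_4(20) = 2.1610. This is Case 1 of the Master Theorem (c < log_b(a), work dominated by leaves), giving O(n^(log_4 20)).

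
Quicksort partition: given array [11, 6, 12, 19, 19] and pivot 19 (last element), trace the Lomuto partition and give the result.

Lomuto partition with pivot = 19:

Initial array: [11, 6, 12, 19, 19]

arr[0]=11 <= 19: swap with position 0, array becomes [11, 6, 12, 19, 19]
arr[1]=6 <= 19: swap with position 1, array becomes [11, 6, 12, 19, 19]
arr[2]=12 <= 19: swap with position 2, array becomes [11, 6, 12, 19, 19]
arr[3]=19 <= 19: swap with position 3, array becomes [11, 6, 12, 19, 19]

Place pivot at position 4: [11, 6, 12, 19, 19]
Pivot position: 4

After partitioning with pivot 19, the array becomes [11, 6, 12, 19, 19]. The pivot is placed at index 4. All elements to the left of the pivot are <= 19, and all elements to the right are > 19.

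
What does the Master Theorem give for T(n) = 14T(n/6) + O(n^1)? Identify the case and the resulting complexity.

Master Theorem for T(n) = 14T(n/6) + O(n^1):

a = 14, b = 6, c = 1
log_b(a) = log_6(14) = 1.4729

Case 1: c = 1 < log_6(14) = 1.4729
T(n) = O(n^(log_6 14))

For T(n) = 14T(n/6) + O(n^1): log_6(14) = 1.4729. This is Case 1 of the Master Theorem (c < log_b(a), work dominated by leaves), giving O(n^(log_6 14)).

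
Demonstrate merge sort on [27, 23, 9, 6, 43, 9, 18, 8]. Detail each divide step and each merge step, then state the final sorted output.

Merge sort trace:

Split: [27, 23, 9, 6, 43, 9, 18, 8] -> [27, 23, 9, 6] and [43, 9, 18, 8]
  Split: [27, 23, 9, 6] -> [27, 23] and [9, 6]
    Split: [27, 23] -> [27] and [23]
    Merge: [27] + [23] -> [23, 27]
    Split: [9, 6] -> [9] and [6]
    Merge: [9] + [6] -> [6, 9]
  Merge: [23, 27] + [6, 9] -> [6, 9, 23, 27]
  Split: [43, 9, 18, 8] -> [43, 9] and [18, 8]
    Split: [43, 9] -> [43] and [9]
    Merge: [43] + [9] -> [9, 43]
    Split: [18, 8] -> [18] and [8]
    Merge: [18] + [8] -> [8, 18]
  Merge: [9, 43] + [8, 18] -> [8, 9, 18, 43]
Merge: [6, 9, 23, 27] + [8, 9, 18, 43] -> [6, 8, 9, 9, 18, 23, 27, 43]

Final sorted array: [6, 8, 9, 9, 18, 23, 27, 43]

The merge sort proceeds by recursively splitting the array and merging sorted halves.
After all merges, the sorted array is [6, 8, 9, 9, 18, 23, 27, 43].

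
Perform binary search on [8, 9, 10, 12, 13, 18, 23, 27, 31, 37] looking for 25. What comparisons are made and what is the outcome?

Binary search for 25 in [8, 9, 10, 12, 13, 18, 23, 27, 31, 37]:

lo=0, hi=9, mid=4, arr[mid]=13 -> 13 < 25, search right half
lo=5, hi=9, mid=7, arr[mid]=27 -> 27 > 25, search left half
lo=5, hi=6, mid=5, arr[mid]=18 -> 18 < 25, search right half
lo=6, hi=6, mid=6, arr[mid]=23 -> 23 < 25, search right half
lo=7 > hi=6, target 25 not found

Binary search determines that 25 is not in the array after 4 comparisons. The search space was exhausted without finding the target.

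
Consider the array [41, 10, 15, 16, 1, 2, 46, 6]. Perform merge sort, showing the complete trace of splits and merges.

Merge sort trace:

Split: [41, 10, 15, 16, 1, 2, 46, 6] -> [41, 10, 15, 16] and [1, 2, 46, 6]
  Split: [41, 10, 15, 16] -> [41, 10] and [15, 16]
    Split: [41, 10] -> [41] and [10]
    Merge: [41] + [10] -> [10, 41]
    Split: [15, 16] -> [15] and [16]
    Merge: [15] + [16] -> [15, 16]
  Merge: [10, 41] + [15, 16] -> [10, 15, 16, 41]
  Split: [1, 2, 46, 6] -> [1, 2] and [46, 6]
    Split: [1, 2] -> [1] and [2]
    Merge: [1] + [2] -> [1, 2]
    Split: [46, 6] -> [46] and [6]
    Merge: [46] + [6] -> [6, 46]
  Merge: [1, 2] + [6, 46] -> [1, 2, 6, 46]
Merge: [10, 15, 16, 41] + [1, 2, 6, 46] -> [1, 2, 6, 10, 15, 16, 41, 46]

Final sorted array: [1, 2, 6, 10, 15, 16, 41, 46]

The merge sort proceeds by recursively splitting the array and merging sorted halves.
After all merges, the sorted array is [1, 2, 6, 10, 15, 16, 41, 46].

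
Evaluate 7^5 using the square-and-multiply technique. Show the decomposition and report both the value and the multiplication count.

Computing 7^5 by squaring (build up from 7^1; each line after the first costs one multiplication):

7^1 = 7
7^2 = (7^1)^2 = 7^2 = 49
7^4 = (7^2)^2 = 49^2 = 2401
7^5 = 7 * 7^4 = 7 * 2401 = 16807

Result: 16807
Multiplications needed: 3 (3 lines after 7^1)

7^5 = 16807. Using exponentiation by squaring, this requires 3 multiplications. The key idea: if the exponent is even, square the half-power; if odd, multiply by the base once.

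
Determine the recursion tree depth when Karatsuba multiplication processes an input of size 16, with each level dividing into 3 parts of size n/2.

For divide and conquer with division factor 2:

Problem sizes at each level:
Level 0: 16
Level 1: 8
Level 2: 4
Level 3: 2
Level 4: 1

The root is level 0 and the size-1 base case is level 4 (the tree spans levels 0 through 4, i.e. 5 levels counting the root), so the depth is the number of divisions: log_2(16) = 4

The recursion tree depth is log_2(16) = 4. At each level, the problem size is divided by 2, so it takes 4 divisions to reduce to a base case of size 1. The algorithm makes 3 recursive calls at each level.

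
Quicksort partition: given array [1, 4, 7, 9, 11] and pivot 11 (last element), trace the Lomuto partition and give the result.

Lomuto partition with pivot = 11:

Initial array: [1, 4, 7, 9, 11]

arr[0]=1 <= 11: swap with position 0, array becomes [1, 4, 7, 9, 11]
arr[1]=4 <= 11: swap with position 1, array becomes [1, 4, 7, 9, 11]
arr[2]=7 <= 11: swap with position 2, array becomes [1, 4, 7, 9, 11]
arr[3]=9 <= 11: swap with position 3, array becomes [1, 4, 7, 9, 11]

Place pivot at position 4: [1, 4, 7, 9, 11]
Pivot position: 4

After partitioning with pivot 11, the array becomes [1, 4, 7, 9, 11]. The pivot is placed at index 4. All elements to the left of the pivot are <= 11, and all elements to the right are > 11.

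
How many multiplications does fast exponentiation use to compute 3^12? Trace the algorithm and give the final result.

Computing 3^12 by squaring (build up from 3^1; each line after the first costs one multiplication):

3^1 = 3
3^2 = (3^1)^2 = 3^2 = 9
3^3 = 3 * 3^2 = 3 * 9 = 27
3^6 = (3^3)^2 = 27^2 = 729
3^12 = (3^6)^2 = 729^2 = 531441

Result: 531441
Multiplications needed: 4 (4 lines after 3^1)

3^12 = 531441. Using exponentiation by squaring, this requires 4 multiplications. The key idea: if the exponent is even, square the half-power; if odd, multiply by the base once.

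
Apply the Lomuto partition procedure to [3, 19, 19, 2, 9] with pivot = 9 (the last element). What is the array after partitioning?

Lomuto partition with pivot = 9:

Initial array: [3, 19, 19, 2, 9]

arr[0]=3 <= 9: swap with position 0, array becomes [3, 19, 19, 2, 9]
arr[1]=19 > 9: no swap
arr[2]=19 > 9: no swap
arr[3]=2 <= 9: swap with position 1, array becomes [3, 2, 19, 19, 9]

Place pivot at position 2: [3, 2, 9, 19, 19]
Pivot position: 2

After partitioning with pivot 9, the array becomes [3, 2, 9, 19, 19]. The pivot is placed at index 2. All elements to the left of the pivot are <= 9, and all elements to the right are > 9.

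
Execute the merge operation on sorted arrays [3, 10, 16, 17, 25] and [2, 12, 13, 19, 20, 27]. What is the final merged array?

Merging process:

Compare 3 vs 2: take 2 from right. Merged: [2]
Compare 3 vs 12: take 3 from left. Merged: [2, 3]
Compare 10 vs 12: take 10 from left. Merged: [2, 3, 10]
Compare 16 vs 12: take 12 from right. Merged: [2, 3, 10, 12]
Compare 16 vs 13: take 13 from right. Merged: [2, 3, 10, 12, 13]
Compare 16 vs 19: take 16 from left. Merged: [2, 3, 10, 12, 13, 16]
Compare 17 vs 19: take 17 from left. Merged: [2, 3, 10, 12, 13, 16, 17]
Compare 25 vs 19: take 19 from right. Merged: [2, 3, 10, 12, 13, 16, 17, 19]
Compare 25 vs 20: take 20 from right. Merged: [2, 3, 10, 12, 13, 16, 17, 19, 20]
Compare 25 vs 27: take 25 from left. Merged: [2, 3, 10, 12, 13, 16, 17, 19, 20, 25]
Append remaining from right: [27]. Merged: [2, 3, 10, 12, 13, 16, 17, 19, 20, 25, 27]

Final merged array: [2, 3, 10, 12, 13, 16, 17, 19, 20, 25, 27]
Total comparisons: 10

The merged array is [2, 3, 10, 12, 13, 16, 17, 19, 20, 25, 27], requiring 10 comparisons. The merge step runs in O(n) time where n is the total number of elements.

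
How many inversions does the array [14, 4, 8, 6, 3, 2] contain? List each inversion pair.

Finding inversions in [14, 4, 8, 6, 3, 2]:

(0, 1): arr[0]=14 > arr[1]=4
(0, 2): arr[0]=14 > arr[2]=8
(0, 3): arr[0]=14 > arr[3]=6
(0, 4): arr[0]=14 > arr[4]=3
(0, 5): arr[0]=14 > arr[5]=2
(1, 4): arr[1]=4 > arr[4]=3
(1, 5): arr[1]=4 > arr[5]=2
(2, 3): arr[2]=8 > arr[3]=6
(2, 4): arr[2]=8 > arr[4]=3
(2, 5): arr[2]=8 > arr[5]=2
(3, 4): arr[3]=6 > arr[4]=3
(3, 5): arr[3]=6 > arr[5]=2
(4, 5): arr[4]=3 > arr[5]=2

Total inversions: 13

The array has 13 inversion(s): (0,1), (0,2), (0,3), (0,4), (0,5), (1,4), (1,5), (2,3), (2,4), (2,5), (3,4), (3,5), (4,5). Each pair (i,j) satisfies i < j and arr[i] > arr[j].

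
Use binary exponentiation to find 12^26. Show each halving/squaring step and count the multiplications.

Computing 12^26 by squaring (build up from 12^1; each line after the first costs one multiplication):

12^1 = 12
12^2 = (12^1)^2 = 12^2 = 144
12^3 = 12 * 12^2 = 12 * 144 = 1728
12^6 = (12^3)^2 = 1728^2 = 2985984
12^12 = (12^6)^2 = 2985984^2 = 8916100448256
12^13 = 12 * 12^12 = 12 * 8916100448256 = 106993205379072
12^26 = (12^13)^2 = 106993205379072^2 = 11447545997288281555215581184

Result: 11447545997288281555215581184
Multiplications needed: 6 (6 lines after 12^1)

12^26 = 11447545997288281555215581184. Using exponentiation by squaring, this requires 6 multiplications. The key idea: if the exponent is even, square the half-power; if odd, multiply by the base once.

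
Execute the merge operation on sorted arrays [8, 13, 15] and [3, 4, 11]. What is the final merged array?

Merging process:

Compare 8 vs 3: take 3 from right. Merged: [3]
Compare 8 vs 4: take 4 from right. Merged: [3, 4]
Compare 8 vs 11: take 8 from left. Merged: [3, 4, 8]
Compare 13 vs 11: take 11 from right. Merged: [3, 4, 8, 11]
Append remaining from left: [13, 15]. Merged: [3, 4, 8, 11, 13, 15]

Final merged array: [3, 4, 8, 11, 13, 15]
Total comparisons: 4

The merged array is [3, 4, 8, 11, 13, 15], requiring 4 comparisons. The merge step runs in O(n) time where n is the total number of elements.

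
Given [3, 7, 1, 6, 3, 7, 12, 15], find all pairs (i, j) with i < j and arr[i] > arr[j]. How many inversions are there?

Finding inversions in [3, 7, 1, 6, 3, 7, 12, 15]:

(0, 2): arr[0]=3 > arr[2]=1
(1, 2): arr[1]=7 > arr[2]=1
(1, 3): arr[1]=7 > arr[3]=6
(1, 4): arr[1]=7 > arr[4]=3
(3, 4): arr[3]=6 > arr[4]=3

Total inversions: 5

The array has 5 inversion(s): (0,2), (1,2), (1,3), (1,4), (3,4). Each pair (i,j) satisfies i < j and arr[i] > arr[j].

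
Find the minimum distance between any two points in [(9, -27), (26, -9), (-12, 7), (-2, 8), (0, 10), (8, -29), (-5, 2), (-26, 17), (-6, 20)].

Computing all pairwise distances among 9 points:

d((9, -27), (26, -9)) = 24.7588
d((9, -27), (-12, 7)) = 39.9625
d((9, -27), (-2, 8)) = 36.6879
d((9, -27), (0, 10)) = 38.0789
d((9, -27), (8, -29)) = 2.2361 <-- minimum
d((9, -27), (-5, 2)) = 32.2025
d((9, -27), (-26, 17)) = 56.2228
d((9, -27), (-6, 20)) = 49.3356
d((26, -9), (-12, 7)) = 41.2311
d((26, -9), (-2, 8)) = 32.7567
d((26, -9), (0, 10)) = 32.2025
d((26, -9), (8, -29)) = 26.9072
d((26, -9), (-5, 2)) = 32.8938
d((26, -9), (-26, 17)) = 58.1378
d((26, -9), (-6, 20)) = 43.1856
d((-12, 7), (-2, 8)) = 10.0499
d((-12, 7), (0, 10)) = 12.3693
d((-12, 7), (8, -29)) = 41.1825
d((-12, 7), (-5, 2)) = 8.6023
d((-12, 7), (-26, 17)) = 17.2047
d((-12, 7), (-6, 20)) = 14.3178
d((-2, 8), (0, 10)) = 2.8284
d((-2, 8), (8, -29)) = 38.3275
d((-2, 8), (-5, 2)) = 6.7082
d((-2, 8), (-26, 17)) = 25.632
d((-2, 8), (-6, 20)) = 12.6491
d((0, 10), (8, -29)) = 39.8121
d((0, 10), (-5, 2)) = 9.434
d((0, 10), (-26, 17)) = 26.9258
d((0, 10), (-6, 20)) = 11.6619
d((8, -29), (-5, 2)) = 33.6155
d((8, -29), (-26, 17)) = 57.2014
d((8, -29), (-6, 20)) = 50.9608
d((-5, 2), (-26, 17)) = 25.807
d((-5, 2), (-6, 20)) = 18.0278
d((-26, 17), (-6, 20)) = 20.2237

Closest pair: (9, -27) and (8, -29) with distance 2.2361

The closest pair is (9, -27) and (8, -29) with Euclidean distance 2.2361. For 9 points, brute-force pairwise comparison is shown above. For large n, the divide-and-conquer algorithm (sort by x, recurse on halves, check the dividing strip) achieves O(n log n).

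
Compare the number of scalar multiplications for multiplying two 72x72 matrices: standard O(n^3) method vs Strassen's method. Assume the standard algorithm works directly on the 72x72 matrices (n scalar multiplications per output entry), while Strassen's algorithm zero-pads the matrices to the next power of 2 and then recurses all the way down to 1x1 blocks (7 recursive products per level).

Matrix multiplication for 72x72 matrices:

Strassen's algorithm requires power-of-2 dimensions. Pad 72x72 to 128x128 (next power of 2).

Standard algorithm: 72^3 = 373248 multiplications
Strassen's algorithm: 7^(log2(128)) = 7^7 = 823543 multiplications
Difference: 373248 - 823543 = -450295 (Strassen uses MORE here due to padding overhead — for small or just-over-power-of-2 n, padding can outweigh the per-level savings)

Standard: 373248 multiplications (72^3). Strassen: 823543 multiplications (7^7, after padding to 128x128). Strassen reduces 8 recursive multiplications to 7 at each level.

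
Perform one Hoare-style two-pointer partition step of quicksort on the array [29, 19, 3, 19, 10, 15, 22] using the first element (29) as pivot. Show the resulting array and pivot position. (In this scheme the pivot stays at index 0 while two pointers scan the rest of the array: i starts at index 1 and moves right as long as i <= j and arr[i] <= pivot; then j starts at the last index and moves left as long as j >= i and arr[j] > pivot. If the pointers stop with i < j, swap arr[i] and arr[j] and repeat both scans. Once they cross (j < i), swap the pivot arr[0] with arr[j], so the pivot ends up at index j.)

Hoare-style two-pointer partition with pivot = 29:

Initial array: [29, 19, 3, 19, 10, 15, 22]

Pointers start at i = 1, j = 6.
i ends at 7, j ends at 6: the pointers have crossed (j < i), so scanning stops.

Swap pivot arr[0] with arr[6] to place pivot at position 6: [22, 19, 3, 19, 10, 15, 29]
Pivot position: 6

After partitioning with pivot 29, the array becomes [22, 19, 3, 19, 10, 15, 29]. The pivot is placed at index 6. All elements to the left of the pivot are <= 29, and all elements to the right are > 29.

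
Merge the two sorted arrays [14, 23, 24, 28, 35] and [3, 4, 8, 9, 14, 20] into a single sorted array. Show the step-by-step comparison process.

Merging process:

Compare 14 vs 3: take 3 from right. Merged: [3]
Compare 14 vs 4: take 4 from right. Merged: [3, 4]
Compare 14 vs 8: take 8 from right. Merged: [3, 4, 8]
Compare 14 vs 9: take 9 from right. Merged: [3, 4, 8, 9]
Compare 14 vs 14: take 14 from left. Merged: [3, 4, 8, 9, 14]
Compare 23 vs 14: take 14 from right. Merged: [3, 4, 8, 9, 14, 14]
Compare 23 vs 20: take 20 from right. Merged: [3, 4, 8, 9, 14, 14, 20]
Append remaining from left: [23, 24, 28, 35]. Merged: [3, 4, 8, 9, 14, 14, 20, 23, 24, 28, 35]

Final merged array: [3, 4, 8, 9, 14, 14, 20, 23, 24, 28, 35]
Total comparisons: 7

The merged array is [3, 4, 8, 9, 14, 14, 20, 23, 24, 28, 35], requiring 7 comparisons. The merge step runs in O(n) time where n is the total number of elements.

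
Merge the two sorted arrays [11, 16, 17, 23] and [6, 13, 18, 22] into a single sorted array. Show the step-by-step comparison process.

Merging process:

Compare 11 vs 6: take 6 from right. Merged: [6]
Compare 11 vs 13: take 11 from left. Merged: [6, 11]
Compare 16 vs 13: take 13 from right. Merged: [6, 11, 13]
Compare 16 vs 18: take 16 from left. Merged: [6, 11, 13, 16]
Compare 17 vs 18: take 17 from left. Merged: [6, 11, 13, 16, 17]
Compare 23 vs 18: take 18 from right. Merged: [6, 11, 13, 16, 17, 18]
Compare 23 vs 22: take 22 from right. Merged: [6, 11, 13, 16, 17, 18, 22]
Append remaining from left: [23]. Merged: [6, 11, 13, 16, 17, 18, 22, 23]

Final merged array: [6, 11, 13, 16, 17, 18, 22, 23]
Total comparisons: 7

The merged array is [6, 11, 13, 16, 17, 18, 22, 23], requiring 7 comparisons. The merge step runs in O(n) time where n is the total number of elements.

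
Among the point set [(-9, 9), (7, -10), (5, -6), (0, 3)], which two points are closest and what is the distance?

Computing all pairwise distances among 4 points:

d((-9, 9), (7, -10)) = 24.8395
d((-9, 9), (5, -6)) = 20.5183
d((-9, 9), (0, 3)) = 10.8167
d((7, -10), (5, -6)) = 4.4721 <-- minimum
d((7, -10), (0, 3)) = 14.7648
d((5, -6), (0, 3)) = 10.2956

Closest pair: (7, -10) and (5, -6) with distance 4.4721

The closest pair is (7, -10) and (5, -6) with Euclidean distance 4.4721. For 4 points, brute-force pairwise comparison is shown above. For large n, the divide-and-conquer algorithm (sort by x, recurse on halves, check the dividing strip) achieves O(n log n).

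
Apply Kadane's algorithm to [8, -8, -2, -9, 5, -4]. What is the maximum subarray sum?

Using Kadane's algorithm on [8, -8, -2, -9, 5, -4]:

Scanning through the array:
Position 1 (value -8): max_ending_here = 0, max_so_far = 8
Position 2 (value -2): max_ending_here = -2, max_so_far = 8
Position 3 (value -9): max_ending_here = -9, max_so_far = 8
Position 4 (value 5): max_ending_here = 5, max_so_far = 8
Position 5 (value -4): max_ending_here = 1, max_so_far = 8

Maximum subarray: [8]
Maximum sum: 8

The maximum subarray is [8] with sum 8. This subarray runs from index 0 to index 0.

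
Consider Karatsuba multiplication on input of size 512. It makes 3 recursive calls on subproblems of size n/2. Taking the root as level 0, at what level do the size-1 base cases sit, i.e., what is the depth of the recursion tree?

For divide and conquer with division factor 2:

Problem sizes at each level:
Level 0: 512
Level 1: 256
Level 2: 128
Level 3: 64
Level 4: 32
Level 5: 16
Level 6: 8
Level 7: 4
Level 8: 2
Level 9: 1

The root is level 0 and the size-1 base case is level 9 (the tree spans levels 0 through 9, i.e. 10 levels counting the root), so the depth is the number of divisions: log_2(512) = 9

The recursion tree depth is log_2(512) = 9. At each level, the problem size is divided by 2, so it takes 9 divisions to reduce to a base case of size 1. The algorithm makes 3 recursive calls at each level.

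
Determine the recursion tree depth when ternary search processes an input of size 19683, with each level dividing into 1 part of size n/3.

For divide and conquer with division factor 3:

Problem sizes at each level:
Level 0: 19683
Level 1: 6561
Level 2: 2187
Level 3: 729
Level 4: 243
Level 5: 81
Level 6: 27
Level 7: 9
Level 8: 3
Level 9: 1

The root is level 0 and the size-1 base case is level 9 (the tree spans levels 0 through 9, i.e. 10 levels counting the root), so the depth is the number of divisions: log_3(19683) = 9

The recursion tree depth is log_3(19683) = 9. At each level, the problem size is divided by 3, so it takes 9 divisions to reduce to a base case of size 1. The algorithm makes 1 recursive call at each level.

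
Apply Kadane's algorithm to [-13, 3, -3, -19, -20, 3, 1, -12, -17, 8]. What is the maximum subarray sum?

Using Kadane's algorithm on [-13, 3, -3, -19, -20, 3, 1, -12, -17, 8]:

Scanning through the array:
Position 1 (value 3): max_ending_here = 3, max_so_far = 3
Position 2 (value -3): max_ending_here = 0, max_so_far = 3
Position 3 (value -19): max_ending_here = -19, max_so_far = 3
Position 4 (value -20): max_ending_here = -20, max_so_far = 3
Position 5 (value 3): max_ending_here = 3, max_so_far = 3
Position 6 (value 1): max_ending_here = 4, max_so_far = 4
Position 7 (value -12): max_ending_here = -8, max_so_far = 4
Position 8 (value -17): max_ending_here = -17, max_so_far = 4
Position 9 (value 8): max_ending_here = 8, max_so_far = 8

Maximum subarray: [8]
Maximum sum: 8

The maximum subarray is [8] with sum 8. This subarray runs from index 9 to index 9.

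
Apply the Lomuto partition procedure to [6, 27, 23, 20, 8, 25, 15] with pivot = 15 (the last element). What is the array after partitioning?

Lomuto partition with pivot = 15:

Initial array: [6, 27, 23, 20, 8, 25, 15]

arr[0]=6 <= 15: swap with position 0, array becomes [6, 27, 23, 20, 8, 25, 15]
arr[1]=27 > 15: no swap
arr[2]=23 > 15: no swap
arr[3]=20 > 15: no swap
arr[4]=8 <= 15: swap with position 1, array becomes [6, 8, 23, 20, 27, 25, 15]
arr[5]=25 > 15: no swap

Place pivot at position 2: [6, 8, 15, 20, 27, 25, 23]
Pivot position: 2

After partitioning with pivot 15, the array becomes [6, 8, 15, 20, 27, 25, 23]. The pivot is placed at index 2. All elements to the left of the pivot are <= 15, and all elements to the right are > 15.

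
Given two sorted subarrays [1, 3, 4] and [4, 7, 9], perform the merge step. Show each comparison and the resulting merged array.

Merging process:

Compare 1 vs 4: take 1 from left. Merged: [1]
Compare 3 vs 4: take 3 from left. Merged: [1, 3]
Compare 4 vs 4: take 4 from left. Merged: [1, 3, 4]
Append remaining from right: [4, 7, 9]. Merged: [1, 3, 4, 4, 7, 9]

Final merged array: [1, 3, 4, 4, 7, 9]
Total comparisons: 3

The merged array is [1, 3, 4, 4, 7, 9], requiring 3 comparisons. The merge step runs in O(n) time where n is the total number of elements.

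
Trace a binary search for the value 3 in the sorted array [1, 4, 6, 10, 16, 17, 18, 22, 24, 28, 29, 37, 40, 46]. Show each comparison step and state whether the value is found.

Binary search for 3 in [1, 4, 6, 10, 16, 17, 18, 22, 24, 28, 29, 37, 40, 46]:

lo=0, hi=13, mid=6, arr[mid]=18 -> 18 > 3, search left half
lo=0, hi=5, mid=2, arr[mid]=6 -> 6 > 3, search left half
lo=0, hi=1, mid=0, arr[mid]=1 -> 1 < 3, search right half
lo=1, hi=1, mid=1, arr[mid]=4 -> 4 > 3, search left half
lo=1 > hi=0, target 3 not found

Binary search determines that 3 is not in the array after 4 comparisons. The search space was exhausted without finding the target.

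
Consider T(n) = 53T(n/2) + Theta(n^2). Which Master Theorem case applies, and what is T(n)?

Master Theorem for T(n) = 53T(n/2) + O(n^2):

a = 53, b = 2, c = 2
log_b(a) = log_2(53) = 5.7279

Case 1: c = 2 < log_2(53) = 5.7279
T(n) = O(n^(log_2 53))

For T(n) = 53T(n/2) + O(n^2): log_2(53) = 5.7279. This is Case 1 of the Master Theorem (c < log_b(a), work dominated by leaves), giving O(n^(log_2 53)).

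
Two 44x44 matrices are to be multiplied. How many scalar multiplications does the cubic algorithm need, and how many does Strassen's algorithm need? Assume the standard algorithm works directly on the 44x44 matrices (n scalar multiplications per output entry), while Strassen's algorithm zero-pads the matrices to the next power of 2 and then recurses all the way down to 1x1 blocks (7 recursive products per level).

Matrix multiplication for 44x44 matrices:

Strassen's algorithm requires power-of-2 dimensions. Pad 44x44 to 64x64 (next power of 2).

Standard algorithm: 44^3 = 85184 multiplications
Strassen's algorithm: 7^(log2(64)) = 7^6 = 117649 multiplications
Difference: 85184 - 117649 = -32465 (Strassen uses MORE here due to padding overhead — for small or just-over-power-of-2 n, padding can outweigh the per-level savings)

Standard: 85184 multiplications (44^3). Strassen: 117649 multiplications (7^6, after padding to 64x64). Strassen reduces 8 recursive multiplications to 7 at each level.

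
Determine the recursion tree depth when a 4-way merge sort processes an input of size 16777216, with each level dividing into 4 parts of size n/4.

For divide and conquer with division factor 4:

Problem sizes at each level:
Level 0: 16777216
Level 1: 4194304
Level 2: 1048576
Level 3: 262144
Level 4: 65536
Level 5: 16384
Level 6: 4096
Level 7: 1024
Level 8: 256
Level 9: 64
Level 10: 16
Level 11: 4
Level 12: 1

The root is level 0 and the size-1 base case is level 12 (the tree spans levels 0 through 12, i.e. 13 levels counting the root), so the depth is the number of divisions: log_4(16777216) = 12

The recursion tree depth is log_4(16777216) = 12. At each level, the problem size is divided by 4, so it takes 12 divisions to reduce to a base case of size 1. The algorithm makes 4 recursive calls at each level.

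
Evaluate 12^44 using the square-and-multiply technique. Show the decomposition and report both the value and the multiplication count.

Computing 12^44 by squaring (build up from 12^1; each line after the first costs one multiplication):

12^1 = 12
12^2 = (12^1)^2 = 12^2 = 144
12^4 = (12^2)^2 = 144^2 = 20736
12^5 = 12 * 12^4 = 12 * 20736 = 248832
12^10 = (12^5)^2 = 248832^2 = 61917364224
12^11 = 12 * 12^10 = 12 * 61917364224 = 743008370688
12^22 = (12^11)^2 = 743008370688^2 = 552061438912436417593344
12^44 = (12^22)^2 = 552061438912436417593344^2 = 304771832334069766392840191887919236168953102336

Result: 304771832334069766392840191887919236168953102336
Multiplications needed: 7 (7 lines after 12^1)

12^44 = 304771832334069766392840191887919236168953102336. Using exponentiation by squaring, this requires 7 multiplications. The key idea: if the exponent is even, square the half-power; if odd, multiply by the base once.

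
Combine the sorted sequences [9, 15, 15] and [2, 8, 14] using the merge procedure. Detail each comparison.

Merging process:

Compare 9 vs 2: take 2 from right. Merged: [2]
Compare 9 vs 8: take 8 from right. Merged: [2, 8]
Compare 9 vs 14: take 9 from left. Merged: [2, 8, 9]
Compare 15 vs 14: take 14 from right. Merged: [2, 8, 9, 14]
Append remaining from left: [15, 15]. Merged: [2, 8, 9, 14, 15, 15]

Final merged array: [2, 8, 9, 14, 15, 15]
Total comparisons: 4

The merged array is [2, 8, 9, 14, 15, 15], requiring 4 comparisons. The merge step runs in O(n) time where n is the total number of elements.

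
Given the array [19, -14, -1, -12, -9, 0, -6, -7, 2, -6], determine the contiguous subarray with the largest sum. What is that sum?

Using Kadane's algorithm on [19, -14, -1, -12, -9, 0, -6, -7, 2, -6]:

Scanning through the array:
Position 1 (value -14): max_ending_here = 5, max_so_far = 19
Position 2 (value -1): max_ending_here = 4, max_so_far = 19
Position 3 (value -12): max_ending_here = -8, max_so_far = 19
Position 4 (value -9): max_ending_here = -9, max_so_far = 19
Position 5 (value 0): max_ending_here = 0, max_so_far = 19
Position 6 (value -6): max_ending_here = -6, max_so_far = 19
Position 7 (value -7): max_ending_here = -7, max_so_far = 19
Position 8 (value 2): max_ending_here = 2, max_so_far = 19
Position 9 (value -6): max_ending_here = -4, max_so_far = 19

Maximum subarray: [19]
Maximum sum: 19

The maximum subarray is [19] with sum 19. This subarray runs from index 0 to index 0.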